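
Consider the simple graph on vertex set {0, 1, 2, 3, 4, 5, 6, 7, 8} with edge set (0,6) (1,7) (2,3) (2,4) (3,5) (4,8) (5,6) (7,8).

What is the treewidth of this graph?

A width-1 tree decomposition is:
Bags: B1 = {0, 6}  B2 = {5, 6}  B3 = {3, 5}  B4 = {2, 3}  B5 = {2, 4}  B6 = {4, 8}  B7 = {7, 8}  B8 = {1, 7}
Tree: B1–B2, B2–B3, B3–B4, B4–B5, B5–B6, B6–B7, B7–B8
Each bag holds 2 vertices, so the decomposition has width 1, which upper-bounds the treewidth. Any graph with an edge has treewidth ≥ 1, and G has the edge 0–6. Hence tw(G) = 1 exactly.

1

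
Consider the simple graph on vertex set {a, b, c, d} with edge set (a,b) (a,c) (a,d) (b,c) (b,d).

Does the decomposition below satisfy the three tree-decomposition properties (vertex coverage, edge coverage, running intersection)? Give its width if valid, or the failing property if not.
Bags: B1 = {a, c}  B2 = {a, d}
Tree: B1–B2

No — vertex b appears in no bag.

A tree decomposition must satisfy three properties: every vertex lies in some bag; for every edge, both endpoints lie together in some bag; and for every vertex, the bags containing it form a connected subtree. Here vertex b appears in no bag, so the decomposition is invalid.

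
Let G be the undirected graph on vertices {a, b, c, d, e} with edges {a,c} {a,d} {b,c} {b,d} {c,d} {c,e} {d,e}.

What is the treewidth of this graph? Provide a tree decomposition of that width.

Treewidth 2.
One optimal decomposition is:
Bags: B1 = {b, c, d}  B2 = {c, d, e}  B3 = {a, c, d}
Tree: B1–B2, B2–B3

Every bag has size at most 3, so the width is 3 − 1 = 2 and tw(G) ≤ 2. Conversely, {c, d, e} is a clique of size 3, and the vertices of any clique must share a bag in every tree decomposition; so some bag has ≥ 3 vertices and tw(G) ≥ 2. The upper and lower bounds meet at 2, so that is the treewidth.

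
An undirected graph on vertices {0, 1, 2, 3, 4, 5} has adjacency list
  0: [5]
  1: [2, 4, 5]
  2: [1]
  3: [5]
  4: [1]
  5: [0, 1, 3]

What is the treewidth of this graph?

A width-1 tree decomposition is:
Bags: B1 = {1, 5}  B2 = {0, 5}  B3 = {1, 2}  B4 = {3, 5}  B5 = {1, 4}
Tree: B1–B2, B1–B3, B1–B4, B3–B5
The largest bag has 2 vertices, giving width 1; this decomposition certifies tw(G) ≤ 1. Any graph with an edge has treewidth ≥ 1, and G has the edge 5–1. The upper and lower bounds meet at 1, so that is the treewidth.

1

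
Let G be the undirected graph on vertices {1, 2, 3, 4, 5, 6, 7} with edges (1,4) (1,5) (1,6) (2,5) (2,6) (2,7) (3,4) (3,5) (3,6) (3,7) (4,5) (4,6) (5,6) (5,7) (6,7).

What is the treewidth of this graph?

3

A width-3 tree decomposition is:
Bags: B1 = {1, 4, 5, 6}  B2 = {3, 4, 5, 6}  B3 = {3, 5, 6, 7}  B4 = {2, 5, 6, 7}
Tree: B1–B2, B2–B3, B3–B4
Every bag has size at most 4, so the width is 4 − 1 = 3 and tw(G) ≤ 3. On the other hand G contains the 4-clique {1, 4, 5, 6}. A clique must lie in a single bag of any decomposition, so no decomposition can have width below 3. Hence tw(G) = 3 exactly.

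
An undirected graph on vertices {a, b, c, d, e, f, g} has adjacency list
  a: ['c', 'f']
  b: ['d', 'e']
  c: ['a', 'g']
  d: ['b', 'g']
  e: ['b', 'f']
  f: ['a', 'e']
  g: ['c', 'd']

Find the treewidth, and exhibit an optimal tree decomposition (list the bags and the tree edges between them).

Treewidth 2.
One optimal decomposition is:
Bags: B1 = {a, e, f}  B2 = {a, c, e}  B3 = {c, e, g}  B4 = {d, e, g}  B5 = {b, d, e}
Tree: B1–B2, B2–B3, B3–B4, B4–B5

The largest bag has 3 vertices, giving width 2; this decomposition certifies tw(G) ≤ 2. Since e–f–a–c–g–d–b–e is a cycle in G, G is not acyclic. Forests are exactly the graphs of treewidth ≤ 1, so tw(G) ≥ 2. The upper and lower bounds meet at 2, so that is the treewidth.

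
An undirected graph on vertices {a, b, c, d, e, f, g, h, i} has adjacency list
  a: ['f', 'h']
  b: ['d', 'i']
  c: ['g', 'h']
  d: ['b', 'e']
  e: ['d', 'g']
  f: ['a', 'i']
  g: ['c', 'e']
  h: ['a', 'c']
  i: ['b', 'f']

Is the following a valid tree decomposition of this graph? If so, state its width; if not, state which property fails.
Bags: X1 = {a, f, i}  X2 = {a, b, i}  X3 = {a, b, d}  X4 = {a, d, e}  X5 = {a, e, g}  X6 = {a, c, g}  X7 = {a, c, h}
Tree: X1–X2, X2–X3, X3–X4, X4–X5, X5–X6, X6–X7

Checking the three conditions: (i) the bags cover all of {a, b, c, d, e, f, g, h, i}; (ii) for each edge, some bag contains both endpoints; (iii) the bags containing any fixed vertex form a subtree. All hold, so the decomposition is valid with width 3 − 1 = 2.

Yes; width 2.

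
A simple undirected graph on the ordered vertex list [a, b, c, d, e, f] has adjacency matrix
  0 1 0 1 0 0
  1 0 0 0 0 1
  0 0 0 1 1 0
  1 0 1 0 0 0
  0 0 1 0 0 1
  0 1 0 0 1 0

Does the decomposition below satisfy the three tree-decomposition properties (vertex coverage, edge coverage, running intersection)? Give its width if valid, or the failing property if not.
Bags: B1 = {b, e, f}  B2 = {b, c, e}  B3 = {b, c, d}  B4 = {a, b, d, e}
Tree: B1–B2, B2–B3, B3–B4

A tree decomposition must satisfy three properties: every vertex lies in some bag; for every edge, both endpoints lie together in some bag; and for every vertex, the bags containing it form a connected subtree. Here bags containing vertex e are not connected in the tree, so the decomposition is invalid.

No — bags containing vertex e are not connected in the tree.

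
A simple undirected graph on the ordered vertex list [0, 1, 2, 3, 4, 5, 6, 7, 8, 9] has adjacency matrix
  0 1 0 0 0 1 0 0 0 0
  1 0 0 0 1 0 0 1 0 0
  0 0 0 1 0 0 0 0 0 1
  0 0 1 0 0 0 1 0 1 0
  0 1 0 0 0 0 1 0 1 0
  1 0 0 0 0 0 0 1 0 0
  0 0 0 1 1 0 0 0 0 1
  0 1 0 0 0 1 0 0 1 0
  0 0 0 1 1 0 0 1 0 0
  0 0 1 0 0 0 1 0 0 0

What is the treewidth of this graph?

2

A width-2 tree decomposition is:
Bags: B1 = {2, 6, 9}  B2 = {2, 3, 6}  B3 = {3, 4, 6}  B4 = {3, 4, 8}  B5 = {1, 4, 8}  B6 = {1, 7, 8}  B7 = {0, 1, 7}  B8 = {0, 5, 7}
Tree: B1–B2, B2–B3, B3–B4, B4–B5, B5–B6, B6–B7, B7–B8
Every bag has size at most 3, so the width is 3 − 1 = 2 and tw(G) ≤ 2. The edges 9–2–3–6–9 form a cycle, so G is not a tree and its treewidth is at least 2. Hence tw(G) = 2 exactly.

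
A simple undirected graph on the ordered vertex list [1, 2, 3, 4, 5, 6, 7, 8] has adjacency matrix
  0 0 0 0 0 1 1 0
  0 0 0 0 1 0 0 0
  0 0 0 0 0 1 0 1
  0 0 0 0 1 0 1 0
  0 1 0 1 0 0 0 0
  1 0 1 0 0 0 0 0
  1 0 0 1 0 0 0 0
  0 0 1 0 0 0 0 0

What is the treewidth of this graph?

1

A width-1 tree decomposition is:
Bags: B1 = {2, 5}  B2 = {4, 5}  B3 = {4, 7}  B4 = {1, 7}  B5 = {1, 6}  B6 = {3, 6}  B7 = {3, 8}
Tree: B1–B2, B2–B3, B3–B4, B4–B5, B5–B6, B6–B7
Each bag holds 2 vertices, so the decomposition has width 1, which upper-bounds the treewidth. G has an edge, so its treewidth is at least 1. Hence tw(G) = 1 exactly.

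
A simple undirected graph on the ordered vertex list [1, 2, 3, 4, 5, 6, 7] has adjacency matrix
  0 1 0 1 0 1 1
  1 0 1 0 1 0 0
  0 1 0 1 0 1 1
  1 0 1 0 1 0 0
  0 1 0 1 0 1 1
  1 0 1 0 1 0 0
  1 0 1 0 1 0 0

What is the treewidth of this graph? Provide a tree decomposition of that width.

Treewidth 3.
One optimal decomposition is:
Bags: B1 = {1, 3, 5, 6}  B2 = {1, 2, 3, 5}  B3 = {1, 3, 4, 5}  B4 = {1, 3, 5, 7}
Tree: B1–B2, B2–B3, B3–B4

Every bag has size at most 4, so the width is 4 − 1 = 3 and tw(G) ≤ 3. For the lower bound: the 4 vertex sets {5,6}, {2,3}, {1}, {4} are disjoint, each induces a connected subgraph, and every pair is joined by at least one edge of G. Contracting each set to a single vertex therefore yields K_{4} as a minor, and since treewidth is minor-monotone, tw(G) ≥ tw(K_{4}) = 3. Hence tw(G) = 3 exactly.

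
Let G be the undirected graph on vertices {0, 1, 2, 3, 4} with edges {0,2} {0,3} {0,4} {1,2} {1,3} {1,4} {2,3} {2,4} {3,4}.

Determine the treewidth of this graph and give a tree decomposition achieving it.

Each bag holds 4 vertices, so the decomposition has width 3, which upper-bounds the treewidth. Conversely, {0, 2, 3, 4} is a clique of size 4, and the vertices of any clique must share a bag in every tree decomposition; so some bag has ≥ 4 vertices and tw(G) ≥ 3. Hence tw(G) = 3 exactly.

Treewidth 3.
One such decomposition:
Bags: B1 = {1, 2, 3, 4}  B2 = {0, 2, 3, 4}
Tree: B1–B2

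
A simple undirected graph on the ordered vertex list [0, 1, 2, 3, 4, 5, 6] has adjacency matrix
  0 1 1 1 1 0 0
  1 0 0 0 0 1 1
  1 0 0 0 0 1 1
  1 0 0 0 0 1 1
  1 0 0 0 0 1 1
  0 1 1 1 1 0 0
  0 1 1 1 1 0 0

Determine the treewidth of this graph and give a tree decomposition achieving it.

Each bag holds 4 vertices, so the decomposition has width 3, which upper-bounds the treewidth. For the lower bound: the 4 vertex sets {1,5}, {0,4}, {6}, {3} are disjoint, each induces a connected subgraph, and every pair is joined by at least one edge of G. Contracting each set to a single vertex therefore yields K_{4} as a minor, and since treewidth is minor-monotone, tw(G) ≥ tw(K_{4}) = 3. Therefore the treewidth is 3.

Treewidth 3.
Bags: B1 = {0, 1, 5, 6}  B2 = {0, 4, 5, 6}  B3 = {0, 3, 5, 6}  B4 = {0, 2, 5, 6}
Tree: B1–B2, B2–B3, B3–B4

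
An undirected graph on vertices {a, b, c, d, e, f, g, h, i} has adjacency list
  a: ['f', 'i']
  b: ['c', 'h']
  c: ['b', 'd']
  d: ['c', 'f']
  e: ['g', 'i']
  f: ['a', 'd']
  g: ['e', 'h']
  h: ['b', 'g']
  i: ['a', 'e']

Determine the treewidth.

2

A width-2 tree decomposition is:
Bags: B1 = {a, e, i}  B2 = {a, e, f}  B3 = {d, e, f}  B4 = {c, d, e}  B5 = {b, c, e}  B6 = {b, e, h}  B7 = {e, g, h}
Tree: B1–B2, B2–B3, B3–B4, B4–B5, B5–B6, B6–B7
The largest bag has 3 vertices, giving width 2; this decomposition certifies tw(G) ≤ 2. Since e–i–a–f–d–c–b–h–g–e is a cycle in G, G is not acyclic. Forests are exactly the graphs of treewidth ≤ 1, so tw(G) ≥ 2. Combining the bounds, tw(G) = 2.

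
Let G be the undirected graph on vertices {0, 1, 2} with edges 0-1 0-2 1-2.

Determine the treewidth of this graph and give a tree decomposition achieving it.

Treewidth 2.
Bags: B1 = {0, 1, 2}
Tree: (single bag)

With just one bag of size 3, the width is 3 − 1 = 2, so tw(G) ≤ 2. Conversely, {0, 1, 2} is a clique of size 3, and the vertices of any clique must share a bag in every tree decomposition; so some bag has ≥ 3 vertices and tw(G) ≥ 2. Therefore the treewidth is 2.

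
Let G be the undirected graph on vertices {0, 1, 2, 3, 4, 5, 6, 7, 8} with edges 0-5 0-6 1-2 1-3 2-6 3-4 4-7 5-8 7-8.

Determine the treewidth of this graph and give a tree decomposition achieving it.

Each bag holds 3 vertices, so the decomposition has width 2, which upper-bounds the treewidth. Since 4–3–1–2–6–0–5–8–7–4 is a cycle in G, G is not acyclic. Forests are exactly the graphs of treewidth ≤ 1, so tw(G) ≥ 2. The upper and lower bounds meet at 2, so that is the treewidth.

Treewidth 2.
One optimal decomposition is:
Bags: B1 = {1, 3, 4}  B2 = {1, 2, 4}  B3 = {2, 4, 6}  B4 = {0, 4, 6}  B5 = {0, 4, 5}  B6 = {4, 5, 8}  B7 = {4, 7, 8}
Tree: B1–B2, B2–B3, B3–B4, B4–B5, B5–B6, B6–B7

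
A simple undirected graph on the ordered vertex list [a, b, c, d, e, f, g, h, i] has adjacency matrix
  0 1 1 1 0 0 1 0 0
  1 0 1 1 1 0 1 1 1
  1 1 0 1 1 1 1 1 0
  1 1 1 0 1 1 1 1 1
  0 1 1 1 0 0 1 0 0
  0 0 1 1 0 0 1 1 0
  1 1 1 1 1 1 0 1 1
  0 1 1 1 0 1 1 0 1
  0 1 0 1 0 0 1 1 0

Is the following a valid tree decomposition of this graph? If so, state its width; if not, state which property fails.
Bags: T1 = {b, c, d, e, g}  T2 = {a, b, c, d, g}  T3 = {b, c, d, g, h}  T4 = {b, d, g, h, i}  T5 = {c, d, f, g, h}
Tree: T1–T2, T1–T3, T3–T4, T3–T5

Vertex coverage: the bags together contain {a, b, c, d, e, f, g, h, i}, the full vertex set. Edge coverage: each edge of G has both endpoints in at least one bag. Running intersection: for every vertex, the bags containing it form a connected subtree. All three properties hold, so this is a valid tree decomposition of width max|bag| − 1 = 4, and hence tw(G) ≤ 4.

Yes; width 4.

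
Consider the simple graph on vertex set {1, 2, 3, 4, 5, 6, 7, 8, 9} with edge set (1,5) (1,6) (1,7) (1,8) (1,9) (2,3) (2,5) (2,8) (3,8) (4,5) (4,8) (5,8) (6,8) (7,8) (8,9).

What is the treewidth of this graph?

A width-2 tree decomposition is:
Bags: B1 = {1, 5, 8}  B2 = {4, 5, 8}  B3 = {1, 7, 8}  B4 = {1, 8, 9}  B5 = {2, 5, 8}  B6 = {2, 3, 8}  B7 = {1, 6, 8}
Tree: B1–B2, B1–B3, B3–B4, B2–B5, B5–B6, B3–B7
Every bag has size at most 3, so the width is 3 − 1 = 2 and tw(G) ≤ 2. Conversely, {1, 8, 9} is a clique of size 3, and the vertices of any clique must share a bag in every tree decomposition; so some bag has ≥ 3 vertices and tw(G) ≥ 2. Therefore the treewidth is 2.

2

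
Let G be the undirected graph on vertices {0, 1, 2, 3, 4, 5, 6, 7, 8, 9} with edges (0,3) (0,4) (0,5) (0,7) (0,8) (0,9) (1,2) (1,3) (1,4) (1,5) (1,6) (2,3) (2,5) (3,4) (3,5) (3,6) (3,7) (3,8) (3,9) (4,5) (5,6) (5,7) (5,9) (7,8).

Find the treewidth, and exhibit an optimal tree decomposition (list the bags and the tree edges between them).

Each bag holds 4 vertices, so the decomposition has width 3, which upper-bounds the treewidth. Conversely, {0, 3, 7, 8} is a clique of size 4, and the vertices of any clique must share a bag in every tree decomposition; so some bag has ≥ 4 vertices and tw(G) ≥ 3. Hence tw(G) = 3 exactly.

Treewidth 3.
One optimal decomposition is:
Bags: B1 = {0, 3, 5, 9}  B2 = {0, 3, 4, 5}  B3 = {1, 3, 4, 5}  B4 = {1, 2, 3, 5}  B5 = {1, 3, 5, 6}  B6 = {0, 3, 5, 7}  B7 = {0, 3, 7, 8}
Tree: B1–B2, B2–B3, B3–B4, B4–B5, B2–B6, B6–B7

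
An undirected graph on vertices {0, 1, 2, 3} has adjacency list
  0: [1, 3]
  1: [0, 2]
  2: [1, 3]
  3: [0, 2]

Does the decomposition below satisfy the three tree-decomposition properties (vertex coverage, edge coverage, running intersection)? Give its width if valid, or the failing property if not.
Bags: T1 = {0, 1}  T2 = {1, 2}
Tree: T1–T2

No — vertex 3 appears in no bag.

A tree decomposition must satisfy three properties: every vertex lies in some bag; for every edge, both endpoints lie together in some bag; and for every vertex, the bags containing it form a connected subtree. Here vertex 3 appears in no bag, so the decomposition is invalid.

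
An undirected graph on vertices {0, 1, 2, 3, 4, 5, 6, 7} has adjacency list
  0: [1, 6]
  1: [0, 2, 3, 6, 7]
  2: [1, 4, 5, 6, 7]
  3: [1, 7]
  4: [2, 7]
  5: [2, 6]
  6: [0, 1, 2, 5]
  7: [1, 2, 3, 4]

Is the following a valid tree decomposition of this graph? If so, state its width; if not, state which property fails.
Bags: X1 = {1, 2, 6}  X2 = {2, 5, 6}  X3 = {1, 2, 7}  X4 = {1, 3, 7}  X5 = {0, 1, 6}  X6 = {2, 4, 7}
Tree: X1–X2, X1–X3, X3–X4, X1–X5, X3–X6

Every vertex of G appears in some bag (union = {0, 1, 2, 3, 4, 5, 6, 7}); every edge is covered by a bag; and for each vertex v the set of bags containing v is connected in the bag tree. The decomposition is therefore valid. The largest bag has 3 vertices, so the width is 2.

Yes; width 2.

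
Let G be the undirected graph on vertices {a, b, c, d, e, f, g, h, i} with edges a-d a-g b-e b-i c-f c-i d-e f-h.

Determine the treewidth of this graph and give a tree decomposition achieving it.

Treewidth 1.
Bags: B1 = {f, h}  B2 = {c, f}  B3 = {c, i}  B4 = {b, i}  B5 = {b, e}  B6 = {d, e}  B7 = {a, d}  B8 = {a, g}
Tree: B1–B2, B2–B3, B3–B4, B4–B5, B5–B6, B6–B7, B7–B8

The largest bag has 2 vertices, giving width 1; this decomposition certifies tw(G) ≤ 1. G has an edge, so its treewidth is at least 1. Hence tw(G) = 1 exactly.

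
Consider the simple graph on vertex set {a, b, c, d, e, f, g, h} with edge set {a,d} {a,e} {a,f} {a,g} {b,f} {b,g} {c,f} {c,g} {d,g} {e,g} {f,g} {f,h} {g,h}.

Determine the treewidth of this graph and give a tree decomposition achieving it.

Treewidth 2.
Bags: B1 = {a, f, g}  B2 = {f, g, h}  B3 = {b, f, g}  B4 = {c, f, g}  B5 = {a, e, g}  B6 = {a, d, g}
Tree: B1–B2, B2–B3, B2–B4, B1–B5, B5–B6

Each bag holds 3 vertices, so the decomposition has width 2, which upper-bounds the treewidth. Conversely, {a, d, g} is a clique of size 3, and the vertices of any clique must share a bag in every tree decomposition; so some bag has ≥ 3 vertices and tw(G) ≥ 2. The upper and lower bounds meet at 2, so that is the treewidth.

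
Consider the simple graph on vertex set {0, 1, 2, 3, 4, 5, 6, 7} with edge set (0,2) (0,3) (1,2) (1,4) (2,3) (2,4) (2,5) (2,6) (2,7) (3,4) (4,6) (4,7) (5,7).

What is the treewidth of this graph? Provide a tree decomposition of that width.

Every bag has size at most 3, so the width is 3 − 1 = 2 and tw(G) ≤ 2. For the lower bound, the 3 vertices {0, 2, 3} are pairwise adjacent, and any tree decomposition puts a clique entirely inside one bag — forcing width ≥ 2. The upper and lower bounds meet at 2, so that is the treewidth.

Treewidth 2.
One such decomposition:
Bags: B1 = {0, 2, 3}  B2 = {2, 3, 4}  B3 = {1, 2, 4}  B4 = {2, 4, 7}  B5 = {2, 4, 6}  B6 = {2, 5, 7}
Tree: B1–B2, B2–B3, B3–B4, B4–B5, B4–B6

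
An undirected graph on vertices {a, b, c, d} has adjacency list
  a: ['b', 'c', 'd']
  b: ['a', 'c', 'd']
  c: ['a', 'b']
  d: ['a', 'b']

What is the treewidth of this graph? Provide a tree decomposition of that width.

Each bag holds 3 vertices, so the decomposition has width 2, which upper-bounds the treewidth. On the other hand G contains the 3-clique {a, b, d}. A clique must lie in a single bag of any decomposition, so no decomposition can have width below 2. The upper and lower bounds meet at 2, so that is the treewidth.

Treewidth 2.
Bags: B1 = {a, b, d}  B2 = {a, b, c}
Tree: B1–B2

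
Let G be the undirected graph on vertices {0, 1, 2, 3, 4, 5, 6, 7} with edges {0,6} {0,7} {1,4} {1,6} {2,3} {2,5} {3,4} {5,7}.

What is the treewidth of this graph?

2

A width-2 tree decomposition is:
Bags: B1 = {1, 3, 4}  B2 = {1, 2, 3}  B3 = {1, 2, 5}  B4 = {1, 5, 7}  B5 = {0, 1, 7}  B6 = {0, 1, 6}
Tree: B1–B2, B2–B3, B3–B4, B4–B5, B5–B6
Every bag has size at most 3, so the width is 3 − 1 = 2 and tw(G) ≤ 2. The edges 1–4–3–2–5–7–0–6–1 form a cycle, so G is not a tree and its treewidth is at least 2. Combining the bounds, tw(G) = 2.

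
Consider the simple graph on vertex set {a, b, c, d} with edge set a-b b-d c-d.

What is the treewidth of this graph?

1

A width-1 tree decomposition is:
Bags: B1 = {c, d}  B2 = {b, d}  B3 = {a, b}
Tree: B1–B2, B2–B3
The largest bag has 2 vertices, giving width 1; this decomposition certifies tw(G) ≤ 1. G has an edge, so its treewidth is at least 1. Therefore the treewidth is 1.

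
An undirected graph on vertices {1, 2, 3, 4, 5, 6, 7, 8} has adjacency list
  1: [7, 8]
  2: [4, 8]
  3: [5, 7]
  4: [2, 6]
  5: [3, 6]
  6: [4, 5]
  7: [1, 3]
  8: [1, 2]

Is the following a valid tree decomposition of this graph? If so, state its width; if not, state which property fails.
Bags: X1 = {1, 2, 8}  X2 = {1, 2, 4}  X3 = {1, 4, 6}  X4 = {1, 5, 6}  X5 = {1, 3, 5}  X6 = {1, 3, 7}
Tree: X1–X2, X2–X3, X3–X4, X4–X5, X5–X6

Yes; width 2.

Vertex coverage: the bags together contain {1, 2, 3, 4, 5, 6, 7, 8}, the full vertex set. Edge coverage: each edge of G has both endpoints in at least one bag. Running intersection: for every vertex, the bags containing it form a connected subtree. All three properties hold, so this is a valid tree decomposition of width max|bag| − 1 = 2, and hence tw(G) ≤ 2.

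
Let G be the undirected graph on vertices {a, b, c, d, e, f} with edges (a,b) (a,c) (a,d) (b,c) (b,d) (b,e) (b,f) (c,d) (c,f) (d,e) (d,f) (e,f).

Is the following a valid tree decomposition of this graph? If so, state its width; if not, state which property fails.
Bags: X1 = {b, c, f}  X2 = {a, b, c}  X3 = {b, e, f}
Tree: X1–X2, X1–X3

A tree decomposition must satisfy three properties: every vertex lies in some bag; for every edge, both endpoints lie together in some bag; and for every vertex, the bags containing it form a connected subtree. Here vertex d appears in no bag, so the decomposition is invalid.

No — vertex d appears in no bag.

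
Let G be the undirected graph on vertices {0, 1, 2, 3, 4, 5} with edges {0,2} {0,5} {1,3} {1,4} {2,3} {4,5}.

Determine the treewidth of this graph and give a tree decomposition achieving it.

Every bag has size at most 3, so the width is 3 − 1 = 2 and tw(G) ≤ 2. The edges 3–2–0–5–4–1–3 form a cycle, so G is not a tree and its treewidth is at least 2. Therefore the treewidth is 2.

Treewidth 2.
One such decomposition:
Bags: B1 = {0, 2, 3}  B2 = {0, 3, 5}  B3 = {3, 4, 5}  B4 = {1, 3, 4}
Tree: B1–B2, B2–B3, B3–B4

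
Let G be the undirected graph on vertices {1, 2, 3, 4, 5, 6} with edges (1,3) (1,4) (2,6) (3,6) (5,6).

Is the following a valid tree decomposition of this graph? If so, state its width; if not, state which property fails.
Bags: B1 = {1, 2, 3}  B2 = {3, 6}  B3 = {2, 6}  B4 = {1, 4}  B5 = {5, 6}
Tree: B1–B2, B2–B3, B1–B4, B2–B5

A tree decomposition must satisfy three properties: every vertex lies in some bag; for every edge, both endpoints lie together in some bag; and for every vertex, the bags containing it form a connected subtree. Here bags containing vertex 2 are not connected in the tree, so the decomposition is invalid.

No — bags containing vertex 2 are not connected in the tree.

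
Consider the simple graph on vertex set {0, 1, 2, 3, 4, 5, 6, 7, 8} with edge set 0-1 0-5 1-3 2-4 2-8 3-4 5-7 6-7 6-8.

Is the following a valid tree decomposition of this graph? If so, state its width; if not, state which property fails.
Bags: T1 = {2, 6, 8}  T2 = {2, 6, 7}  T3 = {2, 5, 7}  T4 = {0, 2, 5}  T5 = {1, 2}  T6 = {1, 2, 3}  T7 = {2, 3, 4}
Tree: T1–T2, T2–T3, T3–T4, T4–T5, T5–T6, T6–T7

A tree decomposition must satisfy three properties: every vertex lies in some bag; for every edge, both endpoints lie together in some bag; and for every vertex, the bags containing it form a connected subtree. Here edge (0,1) lies in no bag, so the decomposition is invalid.

No — edge (0,1) lies in no bag.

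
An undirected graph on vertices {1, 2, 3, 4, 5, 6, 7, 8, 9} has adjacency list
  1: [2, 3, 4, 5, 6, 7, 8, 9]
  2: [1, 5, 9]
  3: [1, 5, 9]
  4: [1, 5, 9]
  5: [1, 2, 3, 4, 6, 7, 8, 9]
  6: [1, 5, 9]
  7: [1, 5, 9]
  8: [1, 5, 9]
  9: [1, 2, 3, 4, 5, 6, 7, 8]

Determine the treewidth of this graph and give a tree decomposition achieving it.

Treewidth 3.
Bags: B1 = {1, 4, 5, 9}  B2 = {1, 3, 5, 9}  B3 = {1, 5, 8, 9}  B4 = {1, 2, 5, 9}  B5 = {1, 5, 6, 9}  B6 = {1, 5, 7, 9}
Tree: B1–B2, B1–B3, B3–B4, B1–B5, B4–B6

Every bag has size at most 4, so the width is 4 − 1 = 3 and tw(G) ≤ 3. For the lower bound, the 4 vertices {1, 2, 5, 9} are pairwise adjacent, and any tree decomposition puts a clique entirely inside one bag — forcing width ≥ 3. Therefore the treewidth is 3.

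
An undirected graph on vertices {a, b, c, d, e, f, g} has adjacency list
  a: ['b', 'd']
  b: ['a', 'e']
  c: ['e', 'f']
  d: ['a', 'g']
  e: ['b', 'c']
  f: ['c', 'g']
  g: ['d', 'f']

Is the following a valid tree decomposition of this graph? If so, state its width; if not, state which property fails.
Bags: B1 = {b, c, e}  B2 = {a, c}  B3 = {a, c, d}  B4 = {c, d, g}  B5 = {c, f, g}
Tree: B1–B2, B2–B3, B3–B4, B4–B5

A tree decomposition must satisfy three properties: every vertex lies in some bag; for every edge, both endpoints lie together in some bag; and for every vertex, the bags containing it form a connected subtree. Here edge (b,a) lies in no bag, so the decomposition is invalid.

No — edge (b,a) lies in no bag.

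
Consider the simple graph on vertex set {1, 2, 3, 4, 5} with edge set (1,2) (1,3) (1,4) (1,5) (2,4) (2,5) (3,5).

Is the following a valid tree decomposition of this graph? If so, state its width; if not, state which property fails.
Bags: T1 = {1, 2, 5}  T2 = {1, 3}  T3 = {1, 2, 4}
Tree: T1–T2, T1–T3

A tree decomposition must satisfy three properties: every vertex lies in some bag; for every edge, both endpoints lie together in some bag; and for every vertex, the bags containing it form a connected subtree. Here edge (5,3) lies in no bag, so the decomposition is invalid.

No — edge (5,3) lies in no bag.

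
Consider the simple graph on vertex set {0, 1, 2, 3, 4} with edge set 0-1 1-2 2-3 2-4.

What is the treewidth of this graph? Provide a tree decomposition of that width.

The largest bag has 2 vertices, giving width 1; this decomposition certifies tw(G) ≤ 1. Since G has at least one edge (e.g. 4–2), it is not an edgeless graph, so tw(G) ≥ 1. Combining the bounds, tw(G) = 1.

Treewidth 1.
Bags: B1 = {2, 4}  B2 = {1, 2}  B3 = {0, 1}  B4 = {2, 3}
Tree: B1–B2, B2–B3, B1–B4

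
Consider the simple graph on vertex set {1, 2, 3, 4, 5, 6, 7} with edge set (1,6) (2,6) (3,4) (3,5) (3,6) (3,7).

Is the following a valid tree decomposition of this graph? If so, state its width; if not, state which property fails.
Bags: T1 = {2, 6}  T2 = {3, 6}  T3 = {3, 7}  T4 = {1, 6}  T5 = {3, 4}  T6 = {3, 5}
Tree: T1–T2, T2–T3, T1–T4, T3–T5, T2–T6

Yes; width 1.

Checking the three conditions: (i) the bags cover all of {1, 2, 3, 4, 5, 6, 7}; (ii) for each edge, some bag contains both endpoints; (iii) the bags containing any fixed vertex form a subtree. All hold, so the decomposition is valid with width 2 − 1 = 1.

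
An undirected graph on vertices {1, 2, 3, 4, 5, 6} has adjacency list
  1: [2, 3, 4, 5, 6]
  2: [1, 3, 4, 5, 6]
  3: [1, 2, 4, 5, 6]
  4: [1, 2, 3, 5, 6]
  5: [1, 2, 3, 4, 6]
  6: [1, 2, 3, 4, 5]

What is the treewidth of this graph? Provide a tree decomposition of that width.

A single bag containing all 6 vertices is trivially a valid decomposition of width 5. For the lower bound, the 6 vertices {1, 2, 3, 4, 5, 6} are pairwise adjacent, and any tree decomposition puts a clique entirely inside one bag — forcing width ≥ 5. Hence tw(G) = 5 exactly.

Treewidth 5.
One optimal decomposition is:
Bags: B1 = {1, 2, 3, 4, 5, 6}
Tree: (single bag)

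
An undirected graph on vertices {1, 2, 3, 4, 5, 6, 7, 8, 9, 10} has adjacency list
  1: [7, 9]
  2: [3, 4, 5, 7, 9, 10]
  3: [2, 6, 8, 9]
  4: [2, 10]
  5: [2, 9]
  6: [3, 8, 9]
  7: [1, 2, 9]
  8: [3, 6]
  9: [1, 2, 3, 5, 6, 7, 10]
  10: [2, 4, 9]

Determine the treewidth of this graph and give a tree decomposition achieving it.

Treewidth 2.
Bags: B1 = {2, 7, 9}  B2 = {1, 7, 9}  B3 = {2, 9, 10}  B4 = {2, 3, 9}  B5 = {3, 6, 9}  B6 = {3, 6, 8}  B7 = {2, 5, 9}  B8 = {2, 4, 10}
Tree: B1–B2, B1–B3, B3–B4, B4–B5, B5–B6, B1–B7, B3–B8

The largest bag has 3 vertices, giving width 2; this decomposition certifies tw(G) ≤ 2. For the lower bound, the 3 vertices {3, 6, 8} are pairwise adjacent, and any tree decomposition puts a clique entirely inside one bag — forcing width ≥ 2. Combining the bounds, tw(G) = 2.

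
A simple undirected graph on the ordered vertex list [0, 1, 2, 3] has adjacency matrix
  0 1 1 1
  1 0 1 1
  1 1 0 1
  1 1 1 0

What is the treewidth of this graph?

3

A width-3 tree decomposition is:
Bags: B1 = {0, 1, 2, 3}
Tree: (single bag)
With just one bag of size 4, the width is 4 − 1 = 3, so tw(G) ≤ 3. Conversely, {0, 1, 2, 3} is a clique of size 4, and the vertices of any clique must share a bag in every tree decomposition; so some bag has ≥ 4 vertices and tw(G) ≥ 3. The upper and lower bounds meet at 3, so that is the treewidth.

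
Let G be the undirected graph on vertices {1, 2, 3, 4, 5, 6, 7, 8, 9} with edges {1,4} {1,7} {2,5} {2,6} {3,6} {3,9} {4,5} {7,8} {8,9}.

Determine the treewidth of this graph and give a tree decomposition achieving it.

Each bag holds 3 vertices, so the decomposition has width 2, which upper-bounds the treewidth. For the lower bound, G contains the cycle 9–3–6–2–5–4–1–7–8–9, so G is not a forest; only forests have treewidth ≤ 1, hence tw(G) ≥ 2. Therefore the treewidth is 2.

Treewidth 2.
One optimal decomposition is:
Bags: B1 = {3, 6, 9}  B2 = {2, 6, 9}  B3 = {2, 5, 9}  B4 = {4, 5, 9}  B5 = {1, 4, 9}  B6 = {1, 7, 9}  B7 = {7, 8, 9}
Tree: B1–B2, B2–B3, B3–B4, B4–B5, B5–B6, B6–B7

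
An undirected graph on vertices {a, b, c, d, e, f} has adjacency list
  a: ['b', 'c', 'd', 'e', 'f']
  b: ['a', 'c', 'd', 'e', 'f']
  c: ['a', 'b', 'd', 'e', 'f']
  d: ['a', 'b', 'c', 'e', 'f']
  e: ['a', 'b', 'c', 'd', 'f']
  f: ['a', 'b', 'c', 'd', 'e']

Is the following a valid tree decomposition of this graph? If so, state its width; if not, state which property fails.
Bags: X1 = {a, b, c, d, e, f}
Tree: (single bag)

Every vertex of G appears in some bag (union = {a, b, c, d, e, f}); every edge is covered by a bag; and for each vertex v the set of bags containing v is connected in the bag tree. The decomposition is therefore valid. The largest bag has 6 vertices, so the width is 5.

Yes; width 5.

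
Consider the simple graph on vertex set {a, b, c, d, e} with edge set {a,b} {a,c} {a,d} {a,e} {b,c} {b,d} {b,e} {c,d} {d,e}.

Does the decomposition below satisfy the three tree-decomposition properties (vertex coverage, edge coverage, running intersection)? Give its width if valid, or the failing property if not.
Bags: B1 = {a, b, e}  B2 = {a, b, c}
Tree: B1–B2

A tree decomposition must satisfy three properties: every vertex lies in some bag; for every edge, both endpoints lie together in some bag; and for every vertex, the bags containing it form a connected subtree. Here vertex d appears in no bag, so the decomposition is invalid.

No — vertex d appears in no bag.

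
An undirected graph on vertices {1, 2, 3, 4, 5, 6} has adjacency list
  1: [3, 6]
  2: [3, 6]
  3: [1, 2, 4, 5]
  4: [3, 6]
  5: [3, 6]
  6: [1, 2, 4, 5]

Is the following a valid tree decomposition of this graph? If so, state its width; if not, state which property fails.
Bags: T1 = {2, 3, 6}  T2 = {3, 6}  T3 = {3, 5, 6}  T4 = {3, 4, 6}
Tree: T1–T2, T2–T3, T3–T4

A tree decomposition must satisfy three properties: every vertex lies in some bag; for every edge, both endpoints lie together in some bag; and for every vertex, the bags containing it form a connected subtree. Here vertex 1 appears in no bag, so the decomposition is invalid.

No — vertex 1 appears in no bag.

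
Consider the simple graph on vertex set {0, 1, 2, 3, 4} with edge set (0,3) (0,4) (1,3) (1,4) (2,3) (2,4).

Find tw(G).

A width-2 tree decomposition is:
Bags: B1 = {1, 3, 4}  B2 = {0, 3, 4}  B3 = {2, 3, 4}
Tree: B1–B2, B2–B3
Each bag holds 3 vertices, so the decomposition has width 2, which upper-bounds the treewidth. Since 1–3–0–4–1 is a cycle in G, G is not acyclic. Forests are exactly the graphs of treewidth ≤ 1, so tw(G) ≥ 2. Hence tw(G) = 2 exactly.

2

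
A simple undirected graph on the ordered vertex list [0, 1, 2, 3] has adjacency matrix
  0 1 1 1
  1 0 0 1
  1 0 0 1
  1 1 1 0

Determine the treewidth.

2

A width-2 tree decomposition is:
Bags: B1 = {0, 1, 3}  B2 = {0, 2, 3}
Tree: B1–B2
Each bag holds 3 vertices, so the decomposition has width 2, which upper-bounds the treewidth. Conversely, {0, 1, 3} is a clique of size 3, and the vertices of any clique must share a bag in every tree decomposition; so some bag has ≥ 3 vertices and tw(G) ≥ 2. Therefore the treewidth is 2.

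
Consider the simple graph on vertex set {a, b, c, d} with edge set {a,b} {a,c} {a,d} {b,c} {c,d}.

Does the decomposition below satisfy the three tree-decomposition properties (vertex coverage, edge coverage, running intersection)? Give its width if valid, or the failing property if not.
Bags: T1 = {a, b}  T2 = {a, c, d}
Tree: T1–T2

A tree decomposition must satisfy three properties: every vertex lies in some bag; for every edge, both endpoints lie together in some bag; and for every vertex, the bags containing it form a connected subtree. Here edge (c,b) lies in no bag, so the decomposition is invalid.

No — edge (c,b) lies in no bag.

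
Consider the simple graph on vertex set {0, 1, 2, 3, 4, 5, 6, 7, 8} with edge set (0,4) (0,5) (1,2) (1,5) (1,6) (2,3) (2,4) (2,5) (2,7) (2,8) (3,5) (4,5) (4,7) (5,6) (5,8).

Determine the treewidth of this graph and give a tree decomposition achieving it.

Treewidth 2.
One such decomposition:
Bags: B1 = {2, 4, 5}  B2 = {0, 4, 5}  B3 = {1, 2, 5}  B4 = {2, 3, 5}  B5 = {1, 5, 6}  B6 = {2, 4, 7}  B7 = {2, 5, 8}
Tree: B1–B2, B1–B3, B1–B4, B3–B5, B1–B6, B3–B7

Each bag holds 3 vertices, so the decomposition has width 2, which upper-bounds the treewidth. On the other hand G contains the 3-clique {0, 4, 5}. A clique must lie in a single bag of any decomposition, so no decomposition can have width below 2. The upper and lower bounds meet at 2, so that is the treewidth.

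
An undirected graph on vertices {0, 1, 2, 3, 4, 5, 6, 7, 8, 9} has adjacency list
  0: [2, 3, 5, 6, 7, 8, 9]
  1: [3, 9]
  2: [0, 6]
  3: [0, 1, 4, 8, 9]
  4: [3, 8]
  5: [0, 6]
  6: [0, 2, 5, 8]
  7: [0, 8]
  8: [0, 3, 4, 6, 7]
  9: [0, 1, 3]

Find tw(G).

2

A width-2 tree decomposition is:
Bags: B1 = {0, 6, 8}  B2 = {0, 3, 8}  B3 = {3, 4, 8}  B4 = {0, 3, 9}  B5 = {0, 7, 8}  B6 = {1, 3, 9}  B7 = {0, 2, 6}  B8 = {0, 5, 6}
Tree: B1–B2, B2–B3, B2–B4, B2–B5, B4–B6, B1–B7, B7–B8
The largest bag has 3 vertices, giving width 2; this decomposition certifies tw(G) ≤ 2. For the lower bound, the 3 vertices {0, 3, 9} are pairwise adjacent, and any tree decomposition puts a clique entirely inside one bag — forcing width ≥ 2. Combining the bounds, tw(G) = 2.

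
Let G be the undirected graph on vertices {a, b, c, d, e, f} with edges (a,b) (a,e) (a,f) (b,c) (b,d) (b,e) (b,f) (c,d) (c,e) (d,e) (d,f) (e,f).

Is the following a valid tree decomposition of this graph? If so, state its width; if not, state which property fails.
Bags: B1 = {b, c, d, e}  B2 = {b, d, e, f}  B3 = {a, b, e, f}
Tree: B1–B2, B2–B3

Vertex coverage: the bags together contain {a, b, c, d, e, f}, the full vertex set. Edge coverage: each edge of G has both endpoints in at least one bag. Running intersection: for every vertex, the bags containing it form a connected subtree. All three properties hold, so this is a valid tree decomposition of width max|bag| − 1 = 3, and hence tw(G) ≤ 3.

Yes; width 3.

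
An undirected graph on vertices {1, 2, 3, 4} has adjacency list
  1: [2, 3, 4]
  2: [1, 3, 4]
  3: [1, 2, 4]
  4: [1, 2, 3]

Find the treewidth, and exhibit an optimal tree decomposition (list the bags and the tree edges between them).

Treewidth 3.
One optimal decomposition is:
Bags: B1 = {1, 2, 3, 4}
Tree: (single bag)

With just one bag of size 4, the width is 4 − 1 = 3, so tw(G) ≤ 3. For the lower bound, the 4 vertices {1, 2, 3, 4} are pairwise adjacent, and any tree decomposition puts a clique entirely inside one bag — forcing width ≥ 3. Hence tw(G) = 3 exactly.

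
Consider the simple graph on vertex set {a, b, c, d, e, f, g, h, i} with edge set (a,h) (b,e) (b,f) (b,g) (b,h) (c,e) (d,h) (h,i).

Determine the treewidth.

1

A width-1 tree decomposition is:
Bags: B1 = {h, i}  B2 = {b, h}  B3 = {b, f}  B4 = {b, e}  B5 = {c, e}  B6 = {b, g}  B7 = {d, h}  B8 = {a, h}
Tree: B1–B2, B2–B3, B2–B4, B4–B5, B3–B6, B2–B7, B1–B8
Every bag has size at most 2, so the width is 2 − 1 = 1 and tw(G) ≤ 1. G has an edge, so its treewidth is at least 1. Combining the bounds, tw(G) = 1.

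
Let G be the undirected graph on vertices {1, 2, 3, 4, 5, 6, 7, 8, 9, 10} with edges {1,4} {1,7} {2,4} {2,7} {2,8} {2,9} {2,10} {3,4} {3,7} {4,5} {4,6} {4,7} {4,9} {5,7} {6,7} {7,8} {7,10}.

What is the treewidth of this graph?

A width-2 tree decomposition is:
Bags: B1 = {2, 7, 10}  B2 = {2, 7, 8}  B3 = {2, 4, 7}  B4 = {4, 5, 7}  B5 = {3, 4, 7}  B6 = {4, 6, 7}  B7 = {1, 4, 7}  B8 = {2, 4, 9}
Tree: B1–B2, B2–B3, B3–B4, B4–B5, B4–B6, B4–B7, B3–B8
Each bag holds 3 vertices, so the decomposition has width 2, which upper-bounds the treewidth. Conversely, {2, 4, 9} is a clique of size 3, and the vertices of any clique must share a bag in every tree decomposition; so some bag has ≥ 3 vertices and tw(G) ≥ 2. Combining the bounds, tw(G) = 2.

2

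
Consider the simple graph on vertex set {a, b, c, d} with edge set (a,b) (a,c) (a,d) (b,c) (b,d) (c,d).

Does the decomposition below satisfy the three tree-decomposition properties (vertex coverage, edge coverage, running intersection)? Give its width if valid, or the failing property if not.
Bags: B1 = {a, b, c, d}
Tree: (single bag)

Yes; width 3.

Checking the three conditions: (i) the bags cover all of {a, b, c, d}; (ii) for each edge, some bag contains both endpoints; (iii) the bags containing any fixed vertex form a subtree. All hold, so the decomposition is valid with width 4 − 1 = 3.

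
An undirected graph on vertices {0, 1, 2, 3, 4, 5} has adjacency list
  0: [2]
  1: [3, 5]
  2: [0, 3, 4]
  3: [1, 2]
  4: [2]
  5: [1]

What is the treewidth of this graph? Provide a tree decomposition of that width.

Every bag has size at most 2, so the width is 2 − 1 = 1 and tw(G) ≤ 1. G has an edge, so its treewidth is at least 1. Hence tw(G) = 1 exactly.

Treewidth 1.
Bags: B1 = {2, 3}  B2 = {1, 3}  B3 = {2, 4}  B4 = {0, 2}  B5 = {1, 5}
Tree: B1–B2, B1–B3, B3–B4, B2–B5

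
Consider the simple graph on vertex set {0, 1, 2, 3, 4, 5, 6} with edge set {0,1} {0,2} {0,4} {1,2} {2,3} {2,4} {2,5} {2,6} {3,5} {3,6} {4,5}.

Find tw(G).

A width-2 tree decomposition is:
Bags: B1 = {0, 2, 4}  B2 = {2, 4, 5}  B3 = {0, 1, 2}  B4 = {2, 3, 5}  B5 = {2, 3, 6}
Tree: B1–B2, B1–B3, B2–B4, B4–B5
Every bag has size at most 3, so the width is 3 − 1 = 2 and tw(G) ≤ 2. On the other hand G contains the 3-clique {0, 1, 2}. A clique must lie in a single bag of any decomposition, so no decomposition can have width below 2. Hence tw(G) = 2 exactly.

2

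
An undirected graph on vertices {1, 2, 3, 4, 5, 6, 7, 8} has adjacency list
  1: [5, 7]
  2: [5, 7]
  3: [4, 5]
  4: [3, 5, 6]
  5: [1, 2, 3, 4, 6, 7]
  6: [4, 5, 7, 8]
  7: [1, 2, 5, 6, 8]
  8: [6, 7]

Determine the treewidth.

A width-2 tree decomposition is:
Bags: B1 = {4, 5, 6}  B2 = {5, 6, 7}  B3 = {1, 5, 7}  B4 = {6, 7, 8}  B5 = {2, 5, 7}  B6 = {3, 4, 5}
Tree: B1–B2, B2–B3, B2–B4, B2–B5, B1–B6
Each bag holds 3 vertices, so the decomposition has width 2, which upper-bounds the treewidth. Conversely, {6, 7, 8} is a clique of size 3, and the vertices of any clique must share a bag in every tree decomposition; so some bag has ≥ 3 vertices and tw(G) ≥ 2. Hence tw(G) = 2 exactly.

2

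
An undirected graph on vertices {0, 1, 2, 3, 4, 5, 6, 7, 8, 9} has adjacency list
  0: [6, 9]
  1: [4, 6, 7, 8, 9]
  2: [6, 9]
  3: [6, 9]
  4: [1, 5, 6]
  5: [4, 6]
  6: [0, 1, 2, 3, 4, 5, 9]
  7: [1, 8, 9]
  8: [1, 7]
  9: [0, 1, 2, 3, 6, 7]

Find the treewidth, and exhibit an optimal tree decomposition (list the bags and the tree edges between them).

Each bag holds 3 vertices, so the decomposition has width 2, which upper-bounds the treewidth. For the lower bound, the 3 vertices {1, 7, 8} are pairwise adjacent, and any tree decomposition puts a clique entirely inside one bag — forcing width ≥ 2. Hence tw(G) = 2 exactly.

Treewidth 2.
One optimal decomposition is:
Bags: B1 = {1, 6, 9}  B2 = {3, 6, 9}  B3 = {0, 6, 9}  B4 = {2, 6, 9}  B5 = {1, 4, 6}  B6 = {4, 5, 6}  B7 = {1, 7, 9}  B8 = {1, 7, 8}
Tree: B1–B2, B1–B3, B2–B4, B1–B5, B5–B6, B1–B7, B7–B8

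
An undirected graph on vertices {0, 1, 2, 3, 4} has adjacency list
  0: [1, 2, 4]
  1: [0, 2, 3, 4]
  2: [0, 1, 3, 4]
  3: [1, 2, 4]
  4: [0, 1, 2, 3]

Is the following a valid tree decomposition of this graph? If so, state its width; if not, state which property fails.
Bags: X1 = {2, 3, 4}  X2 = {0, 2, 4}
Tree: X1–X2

A tree decomposition must satisfy three properties: every vertex lies in some bag; for every edge, both endpoints lie together in some bag; and for every vertex, the bags containing it form a connected subtree. Here vertex 1 appears in no bag, so the decomposition is invalid.

No — vertex 1 appears in no bag.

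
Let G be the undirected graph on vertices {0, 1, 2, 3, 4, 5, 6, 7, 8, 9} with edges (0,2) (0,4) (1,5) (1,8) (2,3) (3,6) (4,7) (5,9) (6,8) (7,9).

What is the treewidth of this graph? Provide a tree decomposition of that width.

Every bag has size at most 3, so the width is 3 − 1 = 2 and tw(G) ≤ 2. The edges 7–9–5–1–8–6–3–2–0–4–7 form a cycle, so G is not a tree and its treewidth is at least 2. The upper and lower bounds meet at 2, so that is the treewidth.

Treewidth 2.
One optimal decomposition is:
Bags: B1 = {5, 7, 9}  B2 = {1, 5, 7}  B3 = {1, 7, 8}  B4 = {6, 7, 8}  B5 = {3, 6, 7}  B6 = {2, 3, 7}  B7 = {0, 2, 7}  B8 = {0, 4, 7}
Tree: B1–B2, B2–B3, B3–B4, B4–B5, B5–B6, B6–B7, B7–B8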